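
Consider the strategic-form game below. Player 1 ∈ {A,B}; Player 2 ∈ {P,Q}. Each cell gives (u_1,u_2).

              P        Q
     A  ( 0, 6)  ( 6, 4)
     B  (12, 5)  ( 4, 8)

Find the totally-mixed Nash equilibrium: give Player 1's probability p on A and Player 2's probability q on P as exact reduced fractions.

P1 indiff ⇒ q·0+(1-q)·6 = q·12+(1-q)·4 ⇒ q(-12) = (1-q)(-2) ⇒ q = 1/7
P2 indiff ⇒ p·6+(1-p)·5 = p·4+(1-p)·8 ⇒ p(2) = (1-p)(3) ⇒ p = 3/5

P1 mixes 3/5 on A; P2 mixes 1/7 on P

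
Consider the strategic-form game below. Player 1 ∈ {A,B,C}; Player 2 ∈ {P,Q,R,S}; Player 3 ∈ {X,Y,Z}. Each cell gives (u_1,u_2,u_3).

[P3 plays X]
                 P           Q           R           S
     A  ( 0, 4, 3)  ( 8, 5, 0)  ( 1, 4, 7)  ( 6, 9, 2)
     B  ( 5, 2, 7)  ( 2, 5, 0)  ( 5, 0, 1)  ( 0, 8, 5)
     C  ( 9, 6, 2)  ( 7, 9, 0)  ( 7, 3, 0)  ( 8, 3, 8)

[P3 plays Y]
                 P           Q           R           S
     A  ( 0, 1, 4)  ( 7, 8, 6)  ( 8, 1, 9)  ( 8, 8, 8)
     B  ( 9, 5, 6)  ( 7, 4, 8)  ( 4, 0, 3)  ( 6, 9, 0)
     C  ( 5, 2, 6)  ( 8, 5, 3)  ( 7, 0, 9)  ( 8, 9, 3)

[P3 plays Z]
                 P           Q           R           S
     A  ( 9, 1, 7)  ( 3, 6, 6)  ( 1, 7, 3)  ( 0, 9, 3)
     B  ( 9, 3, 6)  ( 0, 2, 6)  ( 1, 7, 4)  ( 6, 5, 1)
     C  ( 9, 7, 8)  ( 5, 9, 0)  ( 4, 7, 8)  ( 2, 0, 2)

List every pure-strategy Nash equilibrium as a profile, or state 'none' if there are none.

(A,P,X): not NE [P1→C gives 9>0; P2→S gives 9>4; P3→Z gives 7>3]
(A,P,Y): not NE [P1→B gives 9>0; P2→S gives 8>1; P3→Z gives 7>4]
(A,P,Z): not NE [P2→S gives 9>1]
(A,Q,X): not NE [P2→S gives 9>5; P3→Z gives 6>0]
(A,Q,Y): not NE [P1→C gives 8>7]
(A,Q,Z): not NE [P1→C gives 5>3; P2→S gives 9>6]
(A,R,X): not NE [P1→C gives 7>1; P2→S gives 9>4; P3→Y gives 9>7]
(A,R,Y): not NE [P2→S gives 8>1]
(A,R,Z): not NE [P1→C gives 4>1; P2→S gives 9>7; P3→Y gives 9>3]
(A,S,X): not NE [P1→C gives 8>6; P3→Y gives 8>2]
(A,S,Y): NE
(A,S,Z): not NE [P1→B gives 6>0; P3→Y gives 8>3]
(B,P,X): not NE [P1→C gives 9>5; P2→S gives 8>2]
(B,P,Y): not NE [P2→S gives 9>5; P3→X gives 7>6]
(B,P,Z): not NE [P2→R gives 7>3; P3→X gives 7>6]
(B,Q,X): not NE [P1→A gives 8>2; P2→S gives 8>5; P3→Y gives 8>0]
(B,Q,Y): not NE [P1→C gives 8>7; P2→S gives 9>4]
(B,Q,Z): not NE [P1→C gives 5>0; P2→R gives 7>2; P3→Y gives 8>6]
(B,R,X): not NE [P1→C gives 7>5; P2→S gives 8>0; P3→Z gives 4>1]
(B,R,Y): not NE [P1→A gives 8>4; P2→S gives 9>0; P3→Z gives 4>3]
(B,R,Z): not NE [P1→C gives 4>1]
(B,S,X): not NE [P1→C gives 8>0]
(B,S,Y): not NE [P1→C gives 8>6; P3→X gives 5>0]
(B,S,Z): not NE [P2→R gives 7>5; P3→X gives 5>1]
(C,P,X): not NE [P2→Q gives 9>6; P3→Z gives 8>2]
(C,P,Y): not NE [P1→B gives 9>5; P2→S gives 9>2; P3→Z gives 8>6]
(C,P,Z): not NE [P2→Q gives 9>7]
(C,Q,X): not NE [P1→A gives 8>7; P3→Y gives 3>0]
(C,Q,Y): not NE [P2→S gives 9>5]
(C,Q,Z): not NE [P3→Y gives 3>0]
(C,R,X): not NE [P2→Q gives 9>3; P3→Y gives 9>0]
(C,R,Y): not NE [P1→A gives 8>7; P2→S gives 9>0]
(C,R,Z): not NE [P2→Q gives 9>7; P3→Y gives 9>8]
(C,S,X): not NE [P2→Q gives 9>3]
(C,S,Y): not NE [P3→X gives 8>3]
(C,S,Z): not NE [P1→B gives 6>2; P2→Q gives 9>0; P3→X gives 8>2]

PSNE = {(A,S,Y)}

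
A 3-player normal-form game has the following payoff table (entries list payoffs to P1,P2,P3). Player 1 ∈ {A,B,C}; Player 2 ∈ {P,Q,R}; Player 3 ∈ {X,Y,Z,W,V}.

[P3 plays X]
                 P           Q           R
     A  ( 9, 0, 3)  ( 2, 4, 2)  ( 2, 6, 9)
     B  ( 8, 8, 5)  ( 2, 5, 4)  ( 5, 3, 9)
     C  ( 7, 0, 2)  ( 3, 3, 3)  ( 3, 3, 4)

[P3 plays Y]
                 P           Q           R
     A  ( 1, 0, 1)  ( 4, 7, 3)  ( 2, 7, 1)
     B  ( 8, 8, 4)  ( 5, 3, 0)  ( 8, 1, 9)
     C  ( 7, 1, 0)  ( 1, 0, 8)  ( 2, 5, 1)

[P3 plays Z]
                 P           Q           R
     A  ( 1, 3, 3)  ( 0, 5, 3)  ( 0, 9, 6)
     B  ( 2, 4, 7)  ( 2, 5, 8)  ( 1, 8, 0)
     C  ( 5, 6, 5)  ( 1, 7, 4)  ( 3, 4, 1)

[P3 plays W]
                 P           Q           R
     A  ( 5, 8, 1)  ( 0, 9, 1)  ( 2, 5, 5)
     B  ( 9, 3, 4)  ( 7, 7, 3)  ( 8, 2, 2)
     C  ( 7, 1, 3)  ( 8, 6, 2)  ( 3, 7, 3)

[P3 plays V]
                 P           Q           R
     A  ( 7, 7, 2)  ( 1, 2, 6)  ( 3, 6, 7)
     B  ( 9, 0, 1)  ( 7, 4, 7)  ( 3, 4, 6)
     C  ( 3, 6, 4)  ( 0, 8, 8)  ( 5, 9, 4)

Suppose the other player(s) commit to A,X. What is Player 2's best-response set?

u_2(P vs A,X) = 0
u_2(Q vs A,X) = 4
u_2(R vs A,X) = 6
max payoff 6 at {R}

BR_2 = {R}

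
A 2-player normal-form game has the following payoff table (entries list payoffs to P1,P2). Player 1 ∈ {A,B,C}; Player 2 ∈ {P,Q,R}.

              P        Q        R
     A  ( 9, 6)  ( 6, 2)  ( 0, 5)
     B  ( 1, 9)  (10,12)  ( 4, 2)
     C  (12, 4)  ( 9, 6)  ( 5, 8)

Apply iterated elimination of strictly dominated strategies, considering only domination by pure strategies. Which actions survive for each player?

IESDS → P1:{B,C} P2:{Q,R}

P1 drop A (C beats it: P:12>9 Q:9>6 R:5>0)
P2 drop P (Q beats it: B:12>9 C:6>4)
P1→{B,C} P2→{Q,R}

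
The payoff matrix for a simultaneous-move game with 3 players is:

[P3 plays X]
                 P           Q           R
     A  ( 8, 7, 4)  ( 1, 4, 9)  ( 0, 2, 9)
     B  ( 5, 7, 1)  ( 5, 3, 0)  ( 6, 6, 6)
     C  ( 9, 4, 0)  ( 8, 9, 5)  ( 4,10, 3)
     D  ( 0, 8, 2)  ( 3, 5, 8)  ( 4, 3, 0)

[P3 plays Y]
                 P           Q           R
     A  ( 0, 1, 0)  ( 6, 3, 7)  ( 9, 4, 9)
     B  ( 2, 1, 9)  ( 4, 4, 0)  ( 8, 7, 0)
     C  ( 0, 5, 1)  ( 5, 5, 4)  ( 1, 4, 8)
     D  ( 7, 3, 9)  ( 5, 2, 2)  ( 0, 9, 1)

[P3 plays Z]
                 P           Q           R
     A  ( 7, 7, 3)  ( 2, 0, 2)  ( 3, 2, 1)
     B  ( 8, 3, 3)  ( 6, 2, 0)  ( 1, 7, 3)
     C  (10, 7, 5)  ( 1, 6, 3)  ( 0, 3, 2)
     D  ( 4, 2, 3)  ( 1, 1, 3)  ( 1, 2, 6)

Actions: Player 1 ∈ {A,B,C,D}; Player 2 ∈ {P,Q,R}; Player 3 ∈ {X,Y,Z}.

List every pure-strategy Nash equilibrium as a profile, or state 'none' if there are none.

(A,P,X): not NE [P1→C gives 9>8]
(A,P,Y): not NE [P1→D gives 7>0; P2→R gives 4>1; P3→X gives 4>0]
(A,P,Z): not NE [P1→C gives 10>7; P3→X gives 4>3]
(A,Q,X): not NE [P1→C gives 8>1; P2→P gives 7>4]
(A,Q,Y): not NE [P2→R gives 4>3; P3→X gives 9>7]
(A,Q,Z): not NE [P1→B gives 6>2; P2→P gives 7>0; P3→X gives 9>2]
(A,R,X): not NE [P1→B gives 6>0; P2→P gives 7>2]
(A,R,Y): NE
(A,R,Z): not NE [P2→P gives 7>2; P3→Y gives 9>1]
(B,P,X): not NE [P1→C gives 9>5; P3→Y gives 9>1]
(B,P,Y): not NE [P1→D gives 7>2; P2→R gives 7>1]
(B,P,Z): not NE [P1→C gives 10>8; P2→R gives 7>3; P3→Y gives 9>3]
(B,Q,X): not NE [P1→C gives 8>5; P2→P gives 7>3]
(B,Q,Y): not NE [P1→A gives 6>4; P2→R gives 7>4]
(B,Q,Z): not NE [P2→R gives 7>2]
(B,R,X): not NE [P2→P gives 7>6]
(B,R,Y): not NE [P1→A gives 9>8; P3→X gives 6>0]
(B,R,Z): not NE [P1→A gives 3>1; P3→X gives 6>3]
(C,P,X): not NE [P2→R gives 10>4; P3→Z gives 5>0]
(C,P,Y): not NE [P1→D gives 7>0; P3→Z gives 5>1]
(C,P,Z): NE
(C,Q,X): not NE [P2→R gives 10>9]
(C,Q,Y): not NE [P1→A gives 6>5; P3→X gives 5>4]
(C,Q,Z): not NE [P1→B gives 6>1; P2→P gives 7>6; P3→X gives 5>3]
(C,R,X): not NE [P1→B gives 6>4; P3→Y gives 8>3]
(C,R,Y): not NE [P1→A gives 9>1; P2→Q gives 5>4]
(C,R,Z): not NE [P1→A gives 3>0; P2→P gives 7>3; P3→Y gives 8>2]
(D,P,X): not NE [P1→C gives 9>0; P3→Y gives 9>2]
(D,P,Y): not NE [P2→R gives 9>3]
(D,P,Z): not NE [P1→C gives 10>4; P3→Y gives 9>3]
(D,Q,X): not NE [P1→C gives 8>3; P2→P gives 8>5]
(D,Q,Y): not NE [P1→A gives 6>5; P2→R gives 9>2; P3→X gives 8>2]
(D,Q,Z): not NE [P1→B gives 6>1; P2→R gives 2>1; P3→X gives 8>3]
(D,R,X): not NE [P1→B gives 6>4; P2→P gives 8>3; P3→Z gives 6>0]
(D,R,Y): not NE [P1→A gives 9>0; P3→Z gives 6>1]
(D,R,Z): not NE [P1→A gives 3>1]

NE set: (A,R,Y), (C,P,Z)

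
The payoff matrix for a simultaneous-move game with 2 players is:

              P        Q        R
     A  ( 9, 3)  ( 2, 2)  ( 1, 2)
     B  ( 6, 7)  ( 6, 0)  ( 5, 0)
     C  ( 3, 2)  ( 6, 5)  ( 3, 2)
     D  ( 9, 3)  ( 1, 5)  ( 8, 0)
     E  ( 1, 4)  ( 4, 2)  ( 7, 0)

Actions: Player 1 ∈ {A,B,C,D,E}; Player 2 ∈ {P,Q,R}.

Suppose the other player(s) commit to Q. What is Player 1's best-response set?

u_1(A vs Q) = 2
u_1(B vs Q) = 6
u_1(C vs Q) = 6
u_1(D vs Q) = 1
u_1(E vs Q) = 4
max payoff 6 at {B,C}

BR_1 = {B,C}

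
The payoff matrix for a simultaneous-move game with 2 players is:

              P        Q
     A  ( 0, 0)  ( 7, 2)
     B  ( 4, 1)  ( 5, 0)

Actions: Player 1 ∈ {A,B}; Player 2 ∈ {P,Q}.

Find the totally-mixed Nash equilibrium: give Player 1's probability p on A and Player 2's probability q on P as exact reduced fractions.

(p,q) = (1/3, 1/3)

P1 indiff ⇒ q·0+(1-q)·7 = q·4+(1-q)·5 ⇒ q(-4) = (1-q)(-2) ⇒ q = 1/3
P2 indiff ⇒ p·0+(1-p)·1 = p·2+(1-p)·0 ⇒ p(-2) = (1-p)(-1) ⇒ p = 1/3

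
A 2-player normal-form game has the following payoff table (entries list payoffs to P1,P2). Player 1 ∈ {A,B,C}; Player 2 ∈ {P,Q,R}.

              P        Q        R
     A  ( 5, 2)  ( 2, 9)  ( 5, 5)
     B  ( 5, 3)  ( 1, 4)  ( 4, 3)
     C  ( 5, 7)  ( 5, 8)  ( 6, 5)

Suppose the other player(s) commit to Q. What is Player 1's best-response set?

u_1(A vs Q) = 2
u_1(B vs Q) = 1
u_1(C vs Q) = 5
max payoff 5 at {C}

BR_1 = {C}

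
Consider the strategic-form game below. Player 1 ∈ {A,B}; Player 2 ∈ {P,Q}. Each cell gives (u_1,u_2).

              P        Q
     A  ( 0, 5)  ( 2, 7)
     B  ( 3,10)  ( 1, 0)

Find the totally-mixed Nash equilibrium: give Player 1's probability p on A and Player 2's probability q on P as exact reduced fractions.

(p,q) = (5/6, 1/4)

P1 indiff ⇒ q·0+(1-q)·2 = q·3+(1-q)·1 ⇒ q(-3) = (1-q)(-1) ⇒ q = 1/4
P2 indiff ⇒ p·5+(1-p)·10 = p·7+(1-p)·0 ⇒ p(-2) = (1-p)(-10) ⇒ p = 5/6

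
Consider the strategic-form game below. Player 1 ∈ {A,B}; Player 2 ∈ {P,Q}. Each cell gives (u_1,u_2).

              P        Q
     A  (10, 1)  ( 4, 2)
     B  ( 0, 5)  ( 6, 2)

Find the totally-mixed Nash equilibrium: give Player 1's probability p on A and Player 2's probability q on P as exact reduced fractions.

P1 indiff ⇒ q·10+(1-q)·4 = q·0+(1-q)·6 ⇒ q(10) = (1-q)(2) ⇒ q = 1/6
P2 indiff ⇒ p·1+(1-p)·5 = p·2+(1-p)·2 ⇒ p(-1) = (1-p)(-3) ⇒ p = 3/4

p=3/4, q=1/6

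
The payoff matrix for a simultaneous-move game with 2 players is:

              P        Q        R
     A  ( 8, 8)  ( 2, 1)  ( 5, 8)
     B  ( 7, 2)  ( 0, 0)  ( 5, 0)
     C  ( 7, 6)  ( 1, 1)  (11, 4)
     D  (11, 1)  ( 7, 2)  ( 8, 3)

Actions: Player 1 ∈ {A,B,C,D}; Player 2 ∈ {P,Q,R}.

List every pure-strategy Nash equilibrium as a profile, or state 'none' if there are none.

Equilibria: none

(A,P): not NE [P1→D gives 11>8]
(A,Q): not NE [P1→D gives 7>2; P2→R gives 8>1]
(A,R): not NE [P1→C gives 11>5]
(B,P): not NE [P1→D gives 11>7]
(B,Q): not NE [P1→D gives 7>0; P2→P gives 2>0]
(B,R): not NE [P1→C gives 11>5; P2→P gives 2>0]
(C,P): not NE [P1→D gives 11>7]
(C,Q): not NE [P1→D gives 7>1; P2→P gives 6>1]
(C,R): not NE [P2→P gives 6>4]
(D,P): not NE [P2→R gives 3>1]
(D,Q): not NE [P2→R gives 3>2]
(D,R): not NE [P1→C gives 11>8]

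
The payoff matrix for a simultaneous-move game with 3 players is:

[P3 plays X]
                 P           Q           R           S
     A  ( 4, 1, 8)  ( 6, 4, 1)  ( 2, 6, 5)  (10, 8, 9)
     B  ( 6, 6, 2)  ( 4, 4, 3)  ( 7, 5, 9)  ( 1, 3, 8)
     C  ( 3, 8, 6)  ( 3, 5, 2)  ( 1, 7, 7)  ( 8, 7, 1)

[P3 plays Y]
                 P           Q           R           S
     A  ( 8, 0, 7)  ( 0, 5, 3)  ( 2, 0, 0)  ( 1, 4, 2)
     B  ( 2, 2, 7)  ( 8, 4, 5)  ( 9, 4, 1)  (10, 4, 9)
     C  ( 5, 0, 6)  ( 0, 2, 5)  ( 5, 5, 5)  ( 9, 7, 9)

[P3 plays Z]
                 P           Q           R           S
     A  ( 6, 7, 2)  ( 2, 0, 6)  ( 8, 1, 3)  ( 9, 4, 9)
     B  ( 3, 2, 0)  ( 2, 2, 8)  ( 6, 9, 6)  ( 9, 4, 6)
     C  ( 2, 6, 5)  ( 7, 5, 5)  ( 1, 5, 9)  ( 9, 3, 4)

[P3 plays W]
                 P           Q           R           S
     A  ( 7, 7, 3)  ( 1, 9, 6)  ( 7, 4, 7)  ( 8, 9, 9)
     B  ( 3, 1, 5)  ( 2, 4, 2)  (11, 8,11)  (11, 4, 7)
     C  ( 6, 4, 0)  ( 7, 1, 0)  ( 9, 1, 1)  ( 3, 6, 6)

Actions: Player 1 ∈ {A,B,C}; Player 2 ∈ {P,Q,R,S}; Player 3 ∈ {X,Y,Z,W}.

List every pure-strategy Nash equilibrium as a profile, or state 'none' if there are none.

(A,P,X): not NE [P1→B gives 6>4; P2→S gives 8>1]
(A,P,Y): not NE [P2→Q gives 5>0; P3→X gives 8>7]
(A,P,Z): not NE [P3→X gives 8>2]
(A,P,W): not NE [P2→S gives 9>7; P3→X gives 8>3]
(A,Q,X): not NE [P2→S gives 8>4; P3→W gives 6>1]
(A,Q,Y): not NE [P1→B gives 8>0; P3→W gives 6>3]
(A,Q,Z): not NE [P1→C gives 7>2; P2→P gives 7>0]
(A,Q,W): not NE [P1→C gives 7>1]
(A,R,X): not NE [P1→B gives 7>2; P2→S gives 8>6; P3→W gives 7>5]
(A,R,Y): not NE [P1→B gives 9>2; P2→Q gives 5>0; P3→W gives 7>0]
(A,R,Z): not NE [P2→P gives 7>1; P3→W gives 7>3]
(A,R,W): not NE [P1→B gives 11>7; P2→S gives 9>4]
(A,S,X): NE
(A,S,Y): not NE [P1→B gives 10>1; P2→Q gives 5>4; P3→W gives 9>2]
(A,S,Z): not NE [P2→P gives 7>4]
(A,S,W): not NE [P1→B gives 11>8]
(B,P,X): not NE [P3→Y gives 7>2]
(B,P,Y): not NE [P1→A gives 8>2; P2→S gives 4>2]
(B,P,Z): not NE [P1→A gives 6>3; P2→R gives 9>2; P3→Y gives 7>0]
(B,P,W): not NE [P1→A gives 7>3; P2→R gives 8>1; P3→Y gives 7>5]
(B,Q,X): not NE [P1→A gives 6>4; P2→P gives 6>4; P3→Z gives 8>3]
(B,Q,Y): not NE [P3→Z gives 8>5]
(B,Q,Z): not NE [P1→C gives 7>2; P2→R gives 9>2]
(B,Q,W): not NE [P1→C gives 7>2; P2→R gives 8>4; P3→Z gives 8>2]
(B,R,X): not NE [P2→P gives 6>5; P3→W gives 11>9]
(B,R,Y): not NE [P3→W gives 11>1]
(B,R,Z): not NE [P1→A gives 8>6; P3→W gives 11>6]
(B,R,W): NE
(B,S,X): not NE [P1→A gives 10>1; P2→P gives 6>3; P3→Y gives 9>8]
(B,S,Y): NE
(B,S,Z): not NE [P2→R gives 9>4; P3→Y gives 9>6]
(B,S,W): not NE [P2→R gives 8>4; P3→Y gives 9>7]
(C,P,X): not NE [P1→B gives 6>3]
(C,P,Y): not NE [P1→A gives 8>5; P2→S gives 7>0]
(C,P,Z): not NE [P1→A gives 6>2; P3→Y gives 6>5]
(C,P,W): not NE [P1→A gives 7>6; P2→S gives 6>4; P3→Y gives 6>0]
(C,Q,X): not NE [P1→A gives 6>3; P2→P gives 8>5; P3→Z gives 5>2]
(C,Q,Y): not NE [P1→B gives 8>0; P2→S gives 7>2]
(C,Q,Z): not NE [P2→P gives 6>5]
(C,Q,W): not NE [P2→S gives 6>1; P3→Z gives 5>0]
(C,R,X): not NE [P1→B gives 7>1; P2→P gives 8>7; P3→Z gives 9>7]
(C,R,Y): not NE [P1→B gives 9>5; P2→S gives 7>5; P3→Z gives 9>5]
(C,R,Z): not NE [P1→A gives 8>1; P2→P gives 6>5]
(C,R,W): not NE [P1→B gives 11>9; P2→S gives 6>1; P3→Z gives 9>1]
(C,S,X): not NE [P1→A gives 10>8; P2→P gives 8>7; P3→Y gives 9>1]
(C,S,Y): not NE [P1→B gives 10>9]
(C,S,Z): not NE [P2→P gives 6>3; P3→Y gives 9>4]
(C,S,W): not NE [P1→B gives 11>3; P3→Y gives 9>6]

PSNE = {(A,S,X), (B,R,W), (B,S,Y)}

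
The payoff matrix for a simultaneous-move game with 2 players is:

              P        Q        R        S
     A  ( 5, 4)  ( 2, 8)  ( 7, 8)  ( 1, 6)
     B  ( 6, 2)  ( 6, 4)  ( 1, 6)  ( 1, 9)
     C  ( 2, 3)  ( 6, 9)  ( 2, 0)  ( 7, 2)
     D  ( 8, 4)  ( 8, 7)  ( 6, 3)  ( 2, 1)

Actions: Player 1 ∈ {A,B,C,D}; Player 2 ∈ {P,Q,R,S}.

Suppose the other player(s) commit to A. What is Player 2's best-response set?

u_2(P vs A) = 4
u_2(Q vs A) = 8
u_2(R vs A) = 8
u_2(S vs A) = 6
max payoff 8 at {Q,R}

BR_2 = {Q,R}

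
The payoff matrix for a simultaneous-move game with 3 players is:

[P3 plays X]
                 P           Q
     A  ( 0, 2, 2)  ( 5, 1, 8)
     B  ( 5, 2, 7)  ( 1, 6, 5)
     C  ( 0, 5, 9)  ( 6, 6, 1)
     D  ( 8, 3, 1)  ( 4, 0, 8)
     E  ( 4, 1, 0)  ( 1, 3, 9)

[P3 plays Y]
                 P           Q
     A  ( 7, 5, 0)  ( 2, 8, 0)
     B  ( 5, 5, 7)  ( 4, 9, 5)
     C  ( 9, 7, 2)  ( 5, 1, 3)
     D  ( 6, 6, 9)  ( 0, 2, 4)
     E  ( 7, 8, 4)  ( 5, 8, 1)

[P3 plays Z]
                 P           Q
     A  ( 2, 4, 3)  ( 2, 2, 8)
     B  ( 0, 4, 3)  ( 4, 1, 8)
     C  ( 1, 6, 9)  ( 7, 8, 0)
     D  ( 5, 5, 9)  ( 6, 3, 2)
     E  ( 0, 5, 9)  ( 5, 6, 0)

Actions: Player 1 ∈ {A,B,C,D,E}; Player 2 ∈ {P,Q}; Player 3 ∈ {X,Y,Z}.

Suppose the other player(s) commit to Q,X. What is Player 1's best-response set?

u_1(A vs Q,X) = 5
u_1(B vs Q,X) = 1
u_1(C vs Q,X) = 6
u_1(D vs Q,X) = 4
u_1(E vs Q,X) = 1
max payoff 6 at {C}

argmax u_1 = {C}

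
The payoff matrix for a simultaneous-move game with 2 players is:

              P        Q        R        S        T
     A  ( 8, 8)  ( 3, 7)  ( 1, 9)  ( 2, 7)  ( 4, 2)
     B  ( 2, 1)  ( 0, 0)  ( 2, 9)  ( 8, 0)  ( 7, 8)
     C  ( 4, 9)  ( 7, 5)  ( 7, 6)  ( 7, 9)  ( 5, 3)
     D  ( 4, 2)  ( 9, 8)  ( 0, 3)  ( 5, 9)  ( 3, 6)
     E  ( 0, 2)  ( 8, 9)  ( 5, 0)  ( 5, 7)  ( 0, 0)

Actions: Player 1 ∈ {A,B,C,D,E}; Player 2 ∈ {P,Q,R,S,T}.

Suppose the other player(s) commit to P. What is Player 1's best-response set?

u_1(A vs P) = 8
u_1(B vs P) = 2
u_1(C vs P) = 4
u_1(D vs P) = 4
u_1(E vs P) = 0
max payoff 8 at {A}

BR_1 = {A}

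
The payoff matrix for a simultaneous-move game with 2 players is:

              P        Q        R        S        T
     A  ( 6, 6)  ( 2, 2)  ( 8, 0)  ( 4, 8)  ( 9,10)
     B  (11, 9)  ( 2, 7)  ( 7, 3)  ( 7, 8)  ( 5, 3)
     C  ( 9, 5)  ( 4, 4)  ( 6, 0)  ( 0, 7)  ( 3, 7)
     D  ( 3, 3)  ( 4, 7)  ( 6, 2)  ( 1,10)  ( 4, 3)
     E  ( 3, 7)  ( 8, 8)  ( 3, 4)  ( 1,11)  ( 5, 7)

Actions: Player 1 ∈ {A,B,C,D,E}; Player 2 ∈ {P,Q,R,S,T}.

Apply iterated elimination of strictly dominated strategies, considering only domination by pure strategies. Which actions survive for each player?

P2 drop Q (S beats it: A:8>2 B:8>7 C:7>4 D:10>7 E:11>8)
P1 drop C (B beats it: P:11>9 R:7>6 S:7>0 T:5>3)
P1 drop D (A beats it: P:6>3 R:8>6 S:4>1 T:9>4)
P1 drop E (A beats it: P:6>3 R:8>3 S:4>1 T:9>5)
P2 drop R (P beats it: A:6>0 B:9>3)
P1→{A,B} P2→{P,S,T}

Remaining: P1:{A,B} P2:{P,S,T}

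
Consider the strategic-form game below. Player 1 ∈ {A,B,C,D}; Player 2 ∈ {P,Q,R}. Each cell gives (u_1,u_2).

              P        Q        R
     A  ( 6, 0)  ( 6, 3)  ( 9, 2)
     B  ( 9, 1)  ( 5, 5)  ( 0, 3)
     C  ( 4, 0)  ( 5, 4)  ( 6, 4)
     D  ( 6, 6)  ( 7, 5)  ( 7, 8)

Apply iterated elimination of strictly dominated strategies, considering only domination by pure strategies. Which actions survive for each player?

Survivors P1:{A,D} P2:{Q,R}

P1 drop C (A beats it: P:6>4 Q:6>5 R:9>6)
P2 drop P (R beats it: A:2>0 B:3>1 D:8>6)
P1 drop B (A beats it: Q:6>5 R:9>0)
P1→{A,D} P2→{Q,R}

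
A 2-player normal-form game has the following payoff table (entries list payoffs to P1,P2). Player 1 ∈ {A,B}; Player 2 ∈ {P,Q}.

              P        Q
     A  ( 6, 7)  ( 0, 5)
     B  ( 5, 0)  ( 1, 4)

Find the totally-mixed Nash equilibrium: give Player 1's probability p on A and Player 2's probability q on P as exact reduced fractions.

P1 indiff ⇒ q·6+(1-q)·0 = q·5+(1-q)·1 ⇒ q(1) = (1-q)(1) ⇒ q = 1/2
P2 indiff ⇒ p·7+(1-p)·0 = p·5+(1-p)·4 ⇒ p(2) = (1-p)(4) ⇒ p = 2/3

P1 mixes 2/3 on A; P2 mixes 1/2 on P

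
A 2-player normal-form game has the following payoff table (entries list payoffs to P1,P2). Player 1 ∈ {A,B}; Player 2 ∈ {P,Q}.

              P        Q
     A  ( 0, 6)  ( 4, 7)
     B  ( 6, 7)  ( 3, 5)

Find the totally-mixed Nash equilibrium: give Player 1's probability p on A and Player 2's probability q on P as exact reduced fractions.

P1 indiff ⇒ q·0+(1-q)·4 = q·6+(1-q)·3 ⇒ q(-6) = (1-q)(-1) ⇒ q = 1/7
P2 indiff ⇒ p·6+(1-p)·7 = p·7+(1-p)·5 ⇒ p(-1) = (1-p)(-2) ⇒ p = 2/3

P1 mixes 2/3 on A; P2 mixes 1/7 on P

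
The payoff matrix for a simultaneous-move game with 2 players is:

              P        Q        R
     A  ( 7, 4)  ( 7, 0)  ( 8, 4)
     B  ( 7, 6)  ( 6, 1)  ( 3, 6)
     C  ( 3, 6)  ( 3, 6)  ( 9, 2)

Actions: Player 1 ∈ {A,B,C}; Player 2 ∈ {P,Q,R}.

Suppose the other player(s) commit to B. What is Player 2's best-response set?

BR_2 = {P,R}

u_2(P vs B) = 6
u_2(Q vs B) = 1
u_2(R vs B) = 6
max payoff 6 at {P,R}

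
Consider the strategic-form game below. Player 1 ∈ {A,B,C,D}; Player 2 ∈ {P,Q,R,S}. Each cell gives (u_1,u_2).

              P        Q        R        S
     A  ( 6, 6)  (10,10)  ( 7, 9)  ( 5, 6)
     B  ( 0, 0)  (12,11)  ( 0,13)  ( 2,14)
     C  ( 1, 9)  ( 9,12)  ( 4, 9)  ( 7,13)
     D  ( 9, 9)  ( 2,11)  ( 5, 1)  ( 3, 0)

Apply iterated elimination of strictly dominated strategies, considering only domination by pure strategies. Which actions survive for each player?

Remaining: P1:{A,B,C} P2:{Q,R,S}

P2 drop P (Q beats it: A:10>6 B:11>0 C:12>9 D:11>9)
P1 drop D (A beats it: Q:10>2 R:7>5 S:5>3)
P1→{A,B,C} P2→{Q,R,S}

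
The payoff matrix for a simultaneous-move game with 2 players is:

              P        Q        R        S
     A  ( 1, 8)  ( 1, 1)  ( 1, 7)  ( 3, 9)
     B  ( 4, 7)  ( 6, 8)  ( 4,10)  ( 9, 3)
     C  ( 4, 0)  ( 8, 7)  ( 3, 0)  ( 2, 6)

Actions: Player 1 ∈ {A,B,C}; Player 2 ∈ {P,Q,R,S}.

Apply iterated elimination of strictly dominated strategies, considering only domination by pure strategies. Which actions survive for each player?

P1 drop A (B beats it: P:4>1 Q:6>1 R:4>1 S:9>3)
P2 drop P (Q beats it: B:8>7 C:7>0)
P2 drop S (Q beats it: B:8>3 C:7>6)
P1→{B,C} P2→{Q,R}

IESDS → P1:{B,C} P2:{Q,R}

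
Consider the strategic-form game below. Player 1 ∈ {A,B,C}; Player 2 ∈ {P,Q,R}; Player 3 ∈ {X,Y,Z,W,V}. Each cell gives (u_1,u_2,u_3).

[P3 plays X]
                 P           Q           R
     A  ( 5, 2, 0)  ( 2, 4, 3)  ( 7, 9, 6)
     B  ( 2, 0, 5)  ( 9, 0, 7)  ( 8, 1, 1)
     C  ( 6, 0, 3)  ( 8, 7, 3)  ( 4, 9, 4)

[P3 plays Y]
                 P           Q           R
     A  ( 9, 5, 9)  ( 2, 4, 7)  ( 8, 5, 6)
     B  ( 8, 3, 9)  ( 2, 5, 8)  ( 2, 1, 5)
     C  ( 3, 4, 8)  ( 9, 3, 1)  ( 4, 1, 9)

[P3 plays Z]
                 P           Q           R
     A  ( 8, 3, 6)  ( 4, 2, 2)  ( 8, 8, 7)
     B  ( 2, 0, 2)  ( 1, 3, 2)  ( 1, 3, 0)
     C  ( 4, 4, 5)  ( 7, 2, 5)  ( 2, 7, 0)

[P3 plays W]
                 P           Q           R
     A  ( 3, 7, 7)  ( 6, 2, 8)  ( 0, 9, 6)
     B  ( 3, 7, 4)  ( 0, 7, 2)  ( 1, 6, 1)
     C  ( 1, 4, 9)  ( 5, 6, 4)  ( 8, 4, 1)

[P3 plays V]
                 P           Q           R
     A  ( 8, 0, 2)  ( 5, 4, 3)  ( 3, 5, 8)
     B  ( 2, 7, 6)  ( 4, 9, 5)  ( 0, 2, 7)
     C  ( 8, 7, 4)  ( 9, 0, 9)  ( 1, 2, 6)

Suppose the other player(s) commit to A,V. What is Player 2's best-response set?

u_2(P vs A,V) = 0
u_2(Q vs A,V) = 4
u_2(R vs A,V) = 5
max payoff 5 at {R}

argmax u_2 = {R}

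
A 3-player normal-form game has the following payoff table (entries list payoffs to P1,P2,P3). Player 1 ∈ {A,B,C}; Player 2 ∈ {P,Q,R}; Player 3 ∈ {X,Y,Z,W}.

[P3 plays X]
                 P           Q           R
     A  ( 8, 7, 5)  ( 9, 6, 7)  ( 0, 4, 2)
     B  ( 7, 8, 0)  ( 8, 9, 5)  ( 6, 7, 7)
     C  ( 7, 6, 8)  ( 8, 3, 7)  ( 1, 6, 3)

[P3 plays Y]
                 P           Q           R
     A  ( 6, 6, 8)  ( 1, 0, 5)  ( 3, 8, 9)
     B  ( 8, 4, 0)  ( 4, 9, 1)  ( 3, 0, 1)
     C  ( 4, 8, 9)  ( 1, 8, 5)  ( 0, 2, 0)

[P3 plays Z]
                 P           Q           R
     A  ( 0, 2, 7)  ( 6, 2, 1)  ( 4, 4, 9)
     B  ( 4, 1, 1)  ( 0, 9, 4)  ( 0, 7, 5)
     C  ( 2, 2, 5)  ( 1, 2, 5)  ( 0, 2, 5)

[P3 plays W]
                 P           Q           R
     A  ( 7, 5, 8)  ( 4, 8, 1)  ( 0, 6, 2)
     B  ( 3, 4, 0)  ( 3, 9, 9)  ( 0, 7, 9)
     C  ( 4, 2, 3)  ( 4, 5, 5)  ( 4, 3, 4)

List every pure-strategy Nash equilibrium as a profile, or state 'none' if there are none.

(A,P,X): not NE [P3→W gives 8>5]
(A,P,Y): not NE [P1→B gives 8>6; P2→R gives 8>6]
(A,P,Z): not NE [P1→B gives 4>0; P2→R gives 4>2; P3→W gives 8>7]
(A,P,W): not NE [P2→Q gives 8>5]
(A,Q,X): not NE [P2→P gives 7>6]
(A,Q,Y): not NE [P1→B gives 4>1; P2→R gives 8>0; P3→X gives 7>5]
(A,Q,Z): not NE [P2→R gives 4>2; P3→X gives 7>1]
(A,Q,W): not NE [P3→X gives 7>1]
(A,R,X): not NE [P1→B gives 6>0; P2→P gives 7>4; P3→Z gives 9>2]
(A,R,Y): NE
(A,R,Z): NE
(A,R,W): not NE [P1→C gives 4>0; P2→Q gives 8>6; P3→Z gives 9>2]
(B,P,X): not NE [P1→A gives 8>7; P2→Q gives 9>8; P3→Z gives 1>0]
(B,P,Y): not NE [P2→Q gives 9>4; P3→Z gives 1>0]
(B,P,Z): not NE [P2→Q gives 9>1]
(B,P,W): not NE [P1→A gives 7>3; P2→Q gives 9>4; P3→Z gives 1>0]
(B,Q,X): not NE [P1→A gives 9>8; P3→W gives 9>5]
(B,Q,Y): not NE [P3→W gives 9>1]
(B,Q,Z): not NE [P1→A gives 6>0; P3→W gives 9>4]
(B,Q,W): not NE [P1→C gives 4>3]
(B,R,X): not NE [P2→Q gives 9>7; P3→W gives 9>7]
(B,R,Y): not NE [P2→Q gives 9>0; P3→W gives 9>1]
(B,R,Z): not NE [P1→A gives 4>0; P2→Q gives 9>7; P3→W gives 9>5]
(B,R,W): not NE [P1→C gives 4>0; P2→Q gives 9>7]
(C,P,X): not NE [P1→A gives 8>7; P3→Y gives 9>8]
(C,P,Y): not NE [P1→B gives 8>4]
(C,P,Z): not NE [P1→B gives 4>2; P3→Y gives 9>5]
(C,P,W): not NE [P1→A gives 7>4; P2→Q gives 5>2; P3→Y gives 9>3]
(C,Q,X): not NE [P1→A gives 9>8; P2→R gives 6>3]
(C,Q,Y): not NE [P1→B gives 4>1; P3→X gives 7>5]
(C,Q,Z): not NE [P1→A gives 6>1; P3→X gives 7>5]
(C,Q,W): not NE [P3→X gives 7>5]
(C,R,X): not NE [P1→B gives 6>1; P3→Z gives 5>3]
(C,R,Y): not NE [P1→B gives 3>0; P2→Q gives 8>2; P3→Z gives 5>0]
(C,R,Z): not NE [P1→A gives 4>0]
(C,R,W): not NE [P2→Q gives 5>3; P3→Z gives 5>4]

NE set: (A,R,Y), (A,R,Z)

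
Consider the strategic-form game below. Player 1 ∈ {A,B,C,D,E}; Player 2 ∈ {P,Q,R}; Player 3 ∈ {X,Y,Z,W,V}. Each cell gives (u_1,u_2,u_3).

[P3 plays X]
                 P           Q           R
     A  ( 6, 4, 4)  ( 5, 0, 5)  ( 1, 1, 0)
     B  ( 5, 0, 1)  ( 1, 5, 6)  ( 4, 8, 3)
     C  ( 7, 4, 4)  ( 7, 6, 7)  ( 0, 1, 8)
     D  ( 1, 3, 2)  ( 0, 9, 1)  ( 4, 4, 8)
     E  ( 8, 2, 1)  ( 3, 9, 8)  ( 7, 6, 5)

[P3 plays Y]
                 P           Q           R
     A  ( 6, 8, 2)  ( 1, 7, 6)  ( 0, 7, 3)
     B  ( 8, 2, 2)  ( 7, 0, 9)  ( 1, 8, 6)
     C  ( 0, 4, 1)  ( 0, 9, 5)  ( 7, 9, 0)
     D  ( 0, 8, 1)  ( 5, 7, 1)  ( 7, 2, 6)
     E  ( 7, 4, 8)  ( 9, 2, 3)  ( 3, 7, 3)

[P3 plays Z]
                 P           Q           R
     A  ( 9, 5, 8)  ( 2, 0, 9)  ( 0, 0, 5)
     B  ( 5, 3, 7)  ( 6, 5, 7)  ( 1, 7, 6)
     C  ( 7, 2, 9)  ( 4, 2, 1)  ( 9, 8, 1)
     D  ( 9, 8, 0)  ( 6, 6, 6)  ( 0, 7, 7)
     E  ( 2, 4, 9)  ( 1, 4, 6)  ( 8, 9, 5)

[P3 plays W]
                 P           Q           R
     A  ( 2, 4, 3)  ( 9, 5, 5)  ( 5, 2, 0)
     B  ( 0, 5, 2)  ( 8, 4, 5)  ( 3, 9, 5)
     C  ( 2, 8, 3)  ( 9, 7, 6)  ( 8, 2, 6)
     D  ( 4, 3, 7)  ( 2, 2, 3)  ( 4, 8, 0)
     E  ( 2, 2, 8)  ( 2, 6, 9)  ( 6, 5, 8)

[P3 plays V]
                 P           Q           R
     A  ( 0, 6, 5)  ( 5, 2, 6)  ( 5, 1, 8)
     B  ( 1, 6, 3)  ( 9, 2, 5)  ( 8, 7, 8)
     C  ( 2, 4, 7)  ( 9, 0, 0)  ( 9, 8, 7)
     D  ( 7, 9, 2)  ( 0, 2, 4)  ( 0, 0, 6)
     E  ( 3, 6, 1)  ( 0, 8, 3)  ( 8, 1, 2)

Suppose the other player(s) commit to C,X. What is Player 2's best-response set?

argmax u_2 = {Q}

u_2(P vs C,X) = 4
u_2(Q vs C,X) = 6
u_2(R vs C,X) = 1
max payoff 6 at {Q}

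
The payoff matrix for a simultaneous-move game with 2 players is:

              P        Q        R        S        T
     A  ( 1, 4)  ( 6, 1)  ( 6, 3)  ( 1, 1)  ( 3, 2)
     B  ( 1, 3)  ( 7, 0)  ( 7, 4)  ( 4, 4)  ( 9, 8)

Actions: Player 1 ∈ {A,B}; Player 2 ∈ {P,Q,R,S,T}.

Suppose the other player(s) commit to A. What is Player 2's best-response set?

P2 best: {P}

u_2(P vs A) = 4
u_2(Q vs A) = 1
u_2(R vs A) = 3
u_2(S vs A) = 1
u_2(T vs A) = 2
max payoff 4 at {P}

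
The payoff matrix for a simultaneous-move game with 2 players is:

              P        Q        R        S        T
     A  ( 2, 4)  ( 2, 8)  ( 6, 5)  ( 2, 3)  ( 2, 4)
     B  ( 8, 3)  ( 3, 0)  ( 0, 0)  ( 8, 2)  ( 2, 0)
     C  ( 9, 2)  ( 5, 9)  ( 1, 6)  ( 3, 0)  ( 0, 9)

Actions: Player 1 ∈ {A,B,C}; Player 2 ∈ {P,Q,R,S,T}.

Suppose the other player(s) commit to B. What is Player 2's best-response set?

u_2(P vs B) = 3
u_2(Q vs B) = 0
u_2(R vs B) = 0
u_2(S vs B) = 2
u_2(T vs B) = 0
max payoff 3 at {P}

argmax u_2 = {P}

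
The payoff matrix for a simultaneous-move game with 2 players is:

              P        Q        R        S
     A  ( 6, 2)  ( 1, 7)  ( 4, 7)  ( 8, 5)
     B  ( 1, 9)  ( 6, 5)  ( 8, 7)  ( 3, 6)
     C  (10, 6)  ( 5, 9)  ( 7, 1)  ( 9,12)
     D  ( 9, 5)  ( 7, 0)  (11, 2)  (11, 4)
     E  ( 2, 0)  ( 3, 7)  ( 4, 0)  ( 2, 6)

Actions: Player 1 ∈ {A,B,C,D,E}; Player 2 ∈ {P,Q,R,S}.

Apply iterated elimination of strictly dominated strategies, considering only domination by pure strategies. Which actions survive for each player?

P1 drop A (C beats it: P:10>6 Q:5>1 R:7>4 S:9>8)
P1 drop B (D beats it: P:9>1 Q:7>6 R:11>8 S:11>3)
P1 drop E (C beats it: P:10>2 Q:5>3 R:7>4 S:9>2)
P2 drop Q (S beats it: C:12>9 D:4>0)
P2 drop R (P beats it: C:6>1 D:5>2)
P1→{C,D} P2→{P,S}

Survivors P1:{C,D} P2:{P,S}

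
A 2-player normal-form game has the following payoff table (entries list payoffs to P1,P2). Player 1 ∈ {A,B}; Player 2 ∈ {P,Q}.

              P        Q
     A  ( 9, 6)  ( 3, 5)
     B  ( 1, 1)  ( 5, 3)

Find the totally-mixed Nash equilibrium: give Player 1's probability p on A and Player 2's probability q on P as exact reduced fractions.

P1 indiff ⇒ q·9+(1-q)·3 = q·1+(1-q)·5 ⇒ q(8) = (1-q)(2) ⇒ q = 1/5
P2 indiff ⇒ p·6+(1-p)·1 = p·5+(1-p)·3 ⇒ p(1) = (1-p)(2) ⇒ p = 2/3

P1 mixes 2/3 on A; P2 mixes 1/5 on P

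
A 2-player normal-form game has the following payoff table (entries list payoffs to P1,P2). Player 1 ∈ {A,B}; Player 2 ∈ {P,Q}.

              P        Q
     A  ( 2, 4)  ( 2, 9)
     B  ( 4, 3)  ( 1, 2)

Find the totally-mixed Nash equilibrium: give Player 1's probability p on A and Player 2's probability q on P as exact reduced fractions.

P1 indiff ⇒ q·2+(1-q)·2 = q·4+(1-q)·1 ⇒ q(-2) = (1-q)(-1) ⇒ q = 1/3
P2 indiff ⇒ p·4+(1-p)·3 = p·9+(1-p)·2 ⇒ p(-5) = (1-p)(-1) ⇒ p = 1/6

p=1/6, q=1/3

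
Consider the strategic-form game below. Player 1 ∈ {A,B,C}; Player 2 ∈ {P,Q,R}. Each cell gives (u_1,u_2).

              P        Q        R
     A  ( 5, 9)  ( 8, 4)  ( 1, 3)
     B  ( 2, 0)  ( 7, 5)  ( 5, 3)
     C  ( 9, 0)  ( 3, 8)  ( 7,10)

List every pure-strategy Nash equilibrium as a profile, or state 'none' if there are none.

(A,P): not NE [P1→C gives 9>5]
(A,Q): not NE [P2→P gives 9>4]
(A,R): not NE [P1→C gives 7>1; P2→P gives 9>3]
(B,P): not NE [P1→C gives 9>2; P2→Q gives 5>0]
(B,Q): not NE [P1→A gives 8>7]
(B,R): not NE [P1→C gives 7>5; P2→Q gives 5>3]
(C,P): not NE [P2→R gives 10>0]
(C,Q): not NE [P1→A gives 8>3; P2→R gives 10>8]
(C,R): NE

PSNE = {(C,R)}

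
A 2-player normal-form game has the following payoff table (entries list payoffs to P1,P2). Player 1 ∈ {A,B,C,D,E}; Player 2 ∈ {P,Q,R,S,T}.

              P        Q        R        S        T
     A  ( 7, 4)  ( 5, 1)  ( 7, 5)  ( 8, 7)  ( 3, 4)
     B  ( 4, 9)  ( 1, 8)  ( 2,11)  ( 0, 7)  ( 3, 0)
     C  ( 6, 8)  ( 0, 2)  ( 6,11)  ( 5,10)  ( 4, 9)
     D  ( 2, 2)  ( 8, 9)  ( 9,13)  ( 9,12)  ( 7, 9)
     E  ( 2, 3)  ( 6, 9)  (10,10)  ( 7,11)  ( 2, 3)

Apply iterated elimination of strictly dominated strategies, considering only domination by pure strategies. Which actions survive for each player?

Survivors P1:{D,E} P2:{R,S}

P2 drop P (R beats it: A:5>4 B:11>9 C:11>8 D:13>2 E:10>3)
P1 drop A (D beats it: Q:8>5 R:9>7 S:9>8 T:7>3)
P1 drop B (D beats it: Q:8>1 R:9>2 S:9>0 T:7>3)
P1 drop C (D beats it: Q:8>0 R:9>6 S:9>5 T:7>4)
P2 drop Q (R beats it: D:13>9 E:10>9)
P2 drop T (R beats it: D:13>9 E:10>3)
P1→{D,E} P2→{R,S}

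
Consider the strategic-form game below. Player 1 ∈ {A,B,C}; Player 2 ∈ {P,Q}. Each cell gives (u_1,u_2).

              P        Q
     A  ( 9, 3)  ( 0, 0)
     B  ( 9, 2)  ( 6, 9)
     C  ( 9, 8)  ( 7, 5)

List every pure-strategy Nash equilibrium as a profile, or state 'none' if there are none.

NE set: (A,P), (C,P)

(A,P): NE
(A,Q): not NE [P1→C gives 7>0; P2→P gives 3>0]
(B,P): not NE [P2→Q gives 9>2]
(B,Q): not NE [P1→C gives 7>6]
(C,P): NE
(C,Q): not NE [P2→P gives 8>5]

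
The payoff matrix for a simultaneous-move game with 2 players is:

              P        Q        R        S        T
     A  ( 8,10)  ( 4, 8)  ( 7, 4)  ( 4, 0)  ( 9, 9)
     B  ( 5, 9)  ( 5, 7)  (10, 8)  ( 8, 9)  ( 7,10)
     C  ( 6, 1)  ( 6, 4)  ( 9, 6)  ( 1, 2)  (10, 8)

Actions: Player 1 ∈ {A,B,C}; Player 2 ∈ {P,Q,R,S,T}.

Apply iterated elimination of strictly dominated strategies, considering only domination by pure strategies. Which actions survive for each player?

P2 drop Q (T beats it: A:9>8 B:10>7 C:8>4)
P2 drop R (T beats it: A:9>4 B:10>8 C:8>6)
P2 drop S (T beats it: A:9>0 B:10>9 C:8>2)
P1 drop B (A beats it: P:8>5 T:9>7)
P1→{A,C} P2→{P,T}

Survivors P1:{A,C} P2:{P,T}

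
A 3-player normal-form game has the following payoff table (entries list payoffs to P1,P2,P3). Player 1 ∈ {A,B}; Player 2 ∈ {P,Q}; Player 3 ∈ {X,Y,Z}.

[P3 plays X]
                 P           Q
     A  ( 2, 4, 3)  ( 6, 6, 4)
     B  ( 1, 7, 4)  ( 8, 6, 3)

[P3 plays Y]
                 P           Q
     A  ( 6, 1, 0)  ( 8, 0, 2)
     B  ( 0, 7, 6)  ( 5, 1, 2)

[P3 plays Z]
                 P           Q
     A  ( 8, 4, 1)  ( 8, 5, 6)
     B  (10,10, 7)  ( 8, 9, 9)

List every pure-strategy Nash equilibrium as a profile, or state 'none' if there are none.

(A,P,X): not NE [P2→Q gives 6>4]
(A,P,Y): not NE [P3→X gives 3>0]
(A,P,Z): not NE [P1→B gives 10>8; P2→Q gives 5>4; P3→X gives 3>1]
(A,Q,X): not NE [P1→B gives 8>6; P3→Z gives 6>4]
(A,Q,Y): not NE [P2→P gives 1>0; P3→Z gives 6>2]
(A,Q,Z): NE
(B,P,X): not NE [P1→A gives 2>1; P3→Z gives 7>4]
(B,P,Y): not NE [P1→A gives 6>0; P3→Z gives 7>6]
(B,P,Z): NE
(B,Q,X): not NE [P2→P gives 7>6; P3→Z gives 9>3]
(B,Q,Y): not NE [P1→A gives 8>5; P2→P gives 7>1; P3→Z gives 9>2]
(B,Q,Z): not NE [P2→P gives 10>9]

Nash profiles: (A,Q,Z), (B,P,Z)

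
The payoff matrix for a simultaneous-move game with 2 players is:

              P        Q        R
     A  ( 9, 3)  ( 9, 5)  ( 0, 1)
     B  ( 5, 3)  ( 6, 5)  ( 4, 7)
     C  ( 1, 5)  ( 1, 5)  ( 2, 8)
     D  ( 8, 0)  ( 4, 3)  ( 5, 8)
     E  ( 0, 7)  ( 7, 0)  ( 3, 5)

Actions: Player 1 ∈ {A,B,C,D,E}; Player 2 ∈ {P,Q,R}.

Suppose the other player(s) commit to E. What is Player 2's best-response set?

u_2(P vs E) = 7
u_2(Q vs E) = 0
u_2(R vs E) = 5
max payoff 7 at {P}

P2 best: {P}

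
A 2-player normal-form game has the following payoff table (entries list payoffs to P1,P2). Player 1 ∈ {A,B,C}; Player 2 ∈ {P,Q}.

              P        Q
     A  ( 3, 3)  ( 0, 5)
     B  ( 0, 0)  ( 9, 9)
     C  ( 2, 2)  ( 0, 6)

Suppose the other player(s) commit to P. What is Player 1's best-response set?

argmax u_1 = {A}

u_1(A vs P) = 3
u_1(B vs P) = 0
u_1(C vs P) = 2
max payoff 3 at {A}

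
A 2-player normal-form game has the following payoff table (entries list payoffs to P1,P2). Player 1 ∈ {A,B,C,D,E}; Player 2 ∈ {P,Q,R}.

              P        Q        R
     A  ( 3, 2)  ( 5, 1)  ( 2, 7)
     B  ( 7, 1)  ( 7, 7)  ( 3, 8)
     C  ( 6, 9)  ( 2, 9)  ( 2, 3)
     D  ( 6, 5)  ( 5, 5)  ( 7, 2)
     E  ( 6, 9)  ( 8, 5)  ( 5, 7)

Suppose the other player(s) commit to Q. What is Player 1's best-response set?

argmax u_1 = {E}

u_1(A vs Q) = 5
u_1(B vs Q) = 7
u_1(C vs Q) = 2
u_1(D vs Q) = 5
u_1(E vs Q) = 8
max payoff 8 at {E}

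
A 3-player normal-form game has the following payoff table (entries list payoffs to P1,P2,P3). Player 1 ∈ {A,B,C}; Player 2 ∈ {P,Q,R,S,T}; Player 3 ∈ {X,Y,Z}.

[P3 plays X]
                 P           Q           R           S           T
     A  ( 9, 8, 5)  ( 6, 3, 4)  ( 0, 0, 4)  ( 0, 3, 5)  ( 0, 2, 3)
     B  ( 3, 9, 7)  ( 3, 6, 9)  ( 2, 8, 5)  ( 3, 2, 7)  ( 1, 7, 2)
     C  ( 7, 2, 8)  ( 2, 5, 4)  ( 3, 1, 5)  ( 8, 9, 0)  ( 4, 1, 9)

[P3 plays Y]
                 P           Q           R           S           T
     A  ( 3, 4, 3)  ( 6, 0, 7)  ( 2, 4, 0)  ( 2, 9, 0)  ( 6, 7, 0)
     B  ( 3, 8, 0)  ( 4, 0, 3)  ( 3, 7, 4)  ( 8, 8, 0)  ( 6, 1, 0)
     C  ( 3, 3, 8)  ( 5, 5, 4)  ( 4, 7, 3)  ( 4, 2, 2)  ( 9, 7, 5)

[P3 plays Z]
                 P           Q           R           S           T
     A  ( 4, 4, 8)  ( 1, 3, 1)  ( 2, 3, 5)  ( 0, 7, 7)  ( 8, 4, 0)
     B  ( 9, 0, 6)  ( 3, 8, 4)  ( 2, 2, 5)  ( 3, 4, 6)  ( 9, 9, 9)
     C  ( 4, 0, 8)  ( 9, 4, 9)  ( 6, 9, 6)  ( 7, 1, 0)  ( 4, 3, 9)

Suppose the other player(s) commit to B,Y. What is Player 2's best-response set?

P2 best: {P,S}

u_2(P vs B,Y) = 8
u_2(Q vs B,Y) = 0
u_2(R vs B,Y) = 7
u_2(S vs B,Y) = 8
u_2(T vs B,Y) = 1
max payoff 8 at {P,S}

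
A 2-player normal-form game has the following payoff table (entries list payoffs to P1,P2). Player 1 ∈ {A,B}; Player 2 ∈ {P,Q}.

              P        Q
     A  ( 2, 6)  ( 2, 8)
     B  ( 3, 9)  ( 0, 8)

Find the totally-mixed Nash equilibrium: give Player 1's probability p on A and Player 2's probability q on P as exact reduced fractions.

P1 indiff ⇒ q·2+(1-q)·2 = q·3+(1-q)·0 ⇒ q(-1) = (1-q)(-2) ⇒ q = 2/3
P2 indiff ⇒ p·6+(1-p)·9 = p·8+(1-p)·8 ⇒ p(-2) = (1-p)(-1) ⇒ p = 1/3

(p,q) = (1/3, 2/3)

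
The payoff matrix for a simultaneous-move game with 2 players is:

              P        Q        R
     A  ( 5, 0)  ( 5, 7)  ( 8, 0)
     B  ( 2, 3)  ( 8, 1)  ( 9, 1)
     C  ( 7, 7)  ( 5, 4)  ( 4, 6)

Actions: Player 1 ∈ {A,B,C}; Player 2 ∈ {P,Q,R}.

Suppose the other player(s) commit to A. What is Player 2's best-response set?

u_2(P vs A) = 0
u_2(Q vs A) = 7
u_2(R vs A) = 0
max payoff 7 at {Q}

P2 best: {Q}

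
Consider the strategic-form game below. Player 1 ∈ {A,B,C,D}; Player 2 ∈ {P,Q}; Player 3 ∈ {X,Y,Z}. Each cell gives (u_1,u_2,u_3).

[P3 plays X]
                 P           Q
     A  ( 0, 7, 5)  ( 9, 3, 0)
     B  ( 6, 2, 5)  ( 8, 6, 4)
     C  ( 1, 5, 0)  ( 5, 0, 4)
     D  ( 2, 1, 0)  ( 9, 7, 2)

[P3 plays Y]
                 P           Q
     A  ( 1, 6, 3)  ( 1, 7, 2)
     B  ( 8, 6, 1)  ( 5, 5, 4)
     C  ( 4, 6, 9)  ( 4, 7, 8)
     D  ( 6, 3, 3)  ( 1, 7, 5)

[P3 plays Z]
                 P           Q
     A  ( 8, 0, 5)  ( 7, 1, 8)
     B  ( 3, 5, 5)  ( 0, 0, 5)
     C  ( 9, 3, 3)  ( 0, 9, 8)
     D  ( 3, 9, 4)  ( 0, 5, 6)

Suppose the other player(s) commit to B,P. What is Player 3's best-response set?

BR_3 = {X,Z}

u_3(X vs B,P) = 5
u_3(Y vs B,P) = 1
u_3(Z vs B,P) = 5
max payoff 5 at {X,Z}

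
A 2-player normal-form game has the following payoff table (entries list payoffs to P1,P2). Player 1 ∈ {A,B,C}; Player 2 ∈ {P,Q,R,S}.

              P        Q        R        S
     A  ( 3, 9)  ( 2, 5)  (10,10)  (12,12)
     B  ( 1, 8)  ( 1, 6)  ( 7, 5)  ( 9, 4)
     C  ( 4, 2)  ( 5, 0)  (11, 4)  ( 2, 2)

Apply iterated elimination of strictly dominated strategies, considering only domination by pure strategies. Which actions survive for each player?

P1 drop B (A beats it: P:3>1 Q:2>1 R:10>7 S:12>9)
P2 drop P (R beats it: A:10>9 C:4>2)
P2 drop Q (R beats it: A:10>5 C:4>0)
P1→{A,C} P2→{R,S}

Remaining: P1:{A,C} P2:{R,S}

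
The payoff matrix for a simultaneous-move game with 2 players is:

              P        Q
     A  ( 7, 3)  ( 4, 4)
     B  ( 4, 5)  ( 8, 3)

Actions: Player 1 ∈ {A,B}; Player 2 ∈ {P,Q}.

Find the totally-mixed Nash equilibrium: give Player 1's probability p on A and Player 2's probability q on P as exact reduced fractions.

P1 indiff ⇒ q·7+(1-q)·4 = q·4+(1-q)·8 ⇒ q(3) = (1-q)(4) ⇒ q = 4/7
P2 indiff ⇒ p·3+(1-p)·5 = p·4+(1-p)·3 ⇒ p(-1) = (1-p)(-2) ⇒ p = 2/3

P1 mixes 2/3 on A; P2 mixes 4/7 on P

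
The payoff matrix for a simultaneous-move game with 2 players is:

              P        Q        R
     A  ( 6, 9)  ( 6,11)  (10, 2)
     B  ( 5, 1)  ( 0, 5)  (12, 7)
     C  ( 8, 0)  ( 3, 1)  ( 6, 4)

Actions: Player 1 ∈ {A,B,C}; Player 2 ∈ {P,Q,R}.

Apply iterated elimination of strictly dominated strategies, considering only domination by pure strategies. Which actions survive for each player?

P2 drop P (Q beats it: A:11>9 B:5>1 C:1>0)
P1 drop C (A beats it: Q:6>3 R:10>6)
P1→{A,B} P2→{Q,R}

Survivors P1:{A,B} P2:{Q,R}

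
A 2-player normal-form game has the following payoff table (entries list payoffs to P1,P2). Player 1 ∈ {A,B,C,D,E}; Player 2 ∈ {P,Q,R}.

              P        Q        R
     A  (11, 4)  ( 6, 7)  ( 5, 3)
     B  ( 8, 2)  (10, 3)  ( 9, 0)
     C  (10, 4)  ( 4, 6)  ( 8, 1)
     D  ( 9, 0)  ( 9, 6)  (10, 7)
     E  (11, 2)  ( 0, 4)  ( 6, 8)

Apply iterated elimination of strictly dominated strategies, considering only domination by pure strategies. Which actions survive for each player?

P2 drop P (Q beats it: A:7>4 B:3>2 C:6>4 D:6>0 E:4>2)
P1 drop A (B beats it: Q:10>6 R:9>5)
P1 drop C (B beats it: Q:10>4 R:9>8)
P1 drop E (B beats it: Q:10>0 R:9>6)
P1→{B,D} P2→{Q,R}

Survivors P1:{B,D} P2:{Q,R}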